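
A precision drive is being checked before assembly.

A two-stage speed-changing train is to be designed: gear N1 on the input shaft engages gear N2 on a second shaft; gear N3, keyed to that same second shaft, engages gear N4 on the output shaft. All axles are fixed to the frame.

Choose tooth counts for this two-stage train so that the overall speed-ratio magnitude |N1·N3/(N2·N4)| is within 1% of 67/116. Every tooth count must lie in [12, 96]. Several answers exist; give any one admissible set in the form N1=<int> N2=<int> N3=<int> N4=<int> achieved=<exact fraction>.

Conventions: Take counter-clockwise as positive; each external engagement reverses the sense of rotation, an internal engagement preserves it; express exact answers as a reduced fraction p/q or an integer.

N1=12 N2=16 N3=67 N4=87 achieved=67/116

topology: fixed-axis compound train — 2 stages, target 67/116
target = 67/116 in lowest terms: an exact hit needs N1·N3 = k·67 and N2·N4 = k·116 for one integer k, every count in [12, 96]; additionally prefer no 1:1 stage (N1 ≠ N2, N3 ≠ N4)
k = 1…11: no 1:1-free in-range split of k·67 and k·116 into factor pairs; take k = 12
k = 12: N1·N3 = 804 = 12·67, N2·N4 = 1392 = 16·87
achieved = 12·67/(16·87) = 67/116; |achieved − target| = 0 ≤ 67/11600 ✓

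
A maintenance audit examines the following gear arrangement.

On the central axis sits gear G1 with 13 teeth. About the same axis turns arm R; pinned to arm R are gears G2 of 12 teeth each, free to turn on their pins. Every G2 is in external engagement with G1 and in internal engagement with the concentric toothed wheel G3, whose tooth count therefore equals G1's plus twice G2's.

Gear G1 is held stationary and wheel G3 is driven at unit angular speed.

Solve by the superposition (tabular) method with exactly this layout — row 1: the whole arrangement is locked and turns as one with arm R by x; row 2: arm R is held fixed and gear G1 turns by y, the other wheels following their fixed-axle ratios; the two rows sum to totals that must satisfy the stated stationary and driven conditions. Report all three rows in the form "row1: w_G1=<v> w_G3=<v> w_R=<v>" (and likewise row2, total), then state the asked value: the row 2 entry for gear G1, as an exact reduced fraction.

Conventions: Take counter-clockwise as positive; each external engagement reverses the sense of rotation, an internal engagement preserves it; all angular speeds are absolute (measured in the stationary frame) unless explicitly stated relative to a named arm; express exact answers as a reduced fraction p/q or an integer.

row1: w_G1=37/50 w_G3=37/50 w_R=37/50
row2: w_G1=-37/50 w_G3=13/50 w_R=0
total: w_G1=0 w_G3=1 w_R=37/50
asked value: -37/50

class = planetary set [G3 = 13+2·12 = 37; Willis about the carrier]
superposition row 1 [locked train]: every member turns x
row 2 (arm held, sun turns y): ω_ring = −(13/37)·y, ω_arm = 0
boundary: total ω_sun = x + y = 0 and total ω_ring = x − (13/37)·y = 1  ⇒  y = -37/50, x = 37/50
row 2 ring = −(13/37)·(-37/50) = 13/50
totals (row 1 + row 2): sun 37/50 + (-37/50) = 0, ring 37/50 + 13/50 = 1, arm 37/50 + 0 = 37/50
asked cell (row2, sun) = -37/50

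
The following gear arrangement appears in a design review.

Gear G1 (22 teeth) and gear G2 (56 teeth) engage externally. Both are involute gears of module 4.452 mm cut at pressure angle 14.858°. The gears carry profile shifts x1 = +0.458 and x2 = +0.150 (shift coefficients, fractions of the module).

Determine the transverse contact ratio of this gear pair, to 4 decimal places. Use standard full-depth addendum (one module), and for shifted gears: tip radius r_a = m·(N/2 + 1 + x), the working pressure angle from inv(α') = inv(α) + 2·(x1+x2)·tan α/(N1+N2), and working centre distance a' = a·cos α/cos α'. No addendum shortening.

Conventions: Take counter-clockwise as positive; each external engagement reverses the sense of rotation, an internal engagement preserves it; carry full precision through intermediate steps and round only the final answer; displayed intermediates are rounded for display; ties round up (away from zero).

single-mesh involute tooth geometry (22T engaging 56T at module 4.452)
base radii: r_b1 = 47.334587, r_b2 = 120.488040
tip radii: r_a1 = 55.463016, r_a2 = 129.775800
inv(α') = inv(14.858°) + 2·(+0.458+0.150)·tan α/(22+56) = 0.01010950  ⇒  α' = 17.63906°
a' = a·cos α / cos α' = 173.6280·cos 14.858°/cos 17.63906° = 176.102192
action lengths: √(r_a1²−r_b1²) = 28.906452, √(r_a2²−r_b2²) = 48.211932
base pitch p_b = π·m·cos α = 13.518727
CR = (28.906452 + 48.211932 − 176.102192·sin 17.63906°)/13.518727 = 1.757264
contact ratio ≈ 1.7573

1.7573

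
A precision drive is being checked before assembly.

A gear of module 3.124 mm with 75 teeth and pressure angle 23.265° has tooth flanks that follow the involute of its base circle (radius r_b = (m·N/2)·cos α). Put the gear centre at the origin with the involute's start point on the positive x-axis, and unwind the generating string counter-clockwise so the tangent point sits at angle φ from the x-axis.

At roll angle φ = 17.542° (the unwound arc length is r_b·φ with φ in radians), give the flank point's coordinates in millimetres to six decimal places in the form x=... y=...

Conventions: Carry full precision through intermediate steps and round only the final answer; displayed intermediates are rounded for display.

single-mesh involute tooth geometry (75T wheel at module 3.124)
pitch radius r_p = m·N/2 = 3.124·75/2 = 117.150000
base radius r_b = r_p·cos α = 117.150000·cos 23.265° = 107.624280
roll angle φ = 17.542° = 0.30616566 rad
x = r_b·(cos φ + φ·sin φ) = 112.550897
y = r_b·(sin φ − φ·cos φ) = 1.019957

x=112.550897 y=1.019957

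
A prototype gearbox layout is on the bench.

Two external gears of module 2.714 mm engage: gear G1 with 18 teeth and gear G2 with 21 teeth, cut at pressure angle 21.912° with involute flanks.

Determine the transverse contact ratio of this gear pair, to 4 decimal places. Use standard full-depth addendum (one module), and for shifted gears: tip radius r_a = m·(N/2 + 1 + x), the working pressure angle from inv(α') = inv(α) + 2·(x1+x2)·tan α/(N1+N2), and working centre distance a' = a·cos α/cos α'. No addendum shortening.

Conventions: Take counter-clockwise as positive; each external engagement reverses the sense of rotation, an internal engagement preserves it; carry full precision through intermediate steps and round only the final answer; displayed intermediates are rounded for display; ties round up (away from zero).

class = single-mesh tooth geometry [involute pair 18T × 21T, m = 2.714]
base radii: r_b1 = 22.661420, r_b2 = 26.438323
tip radii: r_a1 = 27.140000, r_a2 = 31.211000
no profile shift: α' = α, a' = a
action lengths: √(r_a1²−r_b1²) = 14.934512, √(r_a2²−r_b2²) = 16.587393
base pitch p_b = π·m·cos α = 7.910328
CR = (14.934512 + 16.587393 − 52.923000·sin 21.91200°)/7.910328 = 1.488180
contact ratio ≈ 1.4882

1.4882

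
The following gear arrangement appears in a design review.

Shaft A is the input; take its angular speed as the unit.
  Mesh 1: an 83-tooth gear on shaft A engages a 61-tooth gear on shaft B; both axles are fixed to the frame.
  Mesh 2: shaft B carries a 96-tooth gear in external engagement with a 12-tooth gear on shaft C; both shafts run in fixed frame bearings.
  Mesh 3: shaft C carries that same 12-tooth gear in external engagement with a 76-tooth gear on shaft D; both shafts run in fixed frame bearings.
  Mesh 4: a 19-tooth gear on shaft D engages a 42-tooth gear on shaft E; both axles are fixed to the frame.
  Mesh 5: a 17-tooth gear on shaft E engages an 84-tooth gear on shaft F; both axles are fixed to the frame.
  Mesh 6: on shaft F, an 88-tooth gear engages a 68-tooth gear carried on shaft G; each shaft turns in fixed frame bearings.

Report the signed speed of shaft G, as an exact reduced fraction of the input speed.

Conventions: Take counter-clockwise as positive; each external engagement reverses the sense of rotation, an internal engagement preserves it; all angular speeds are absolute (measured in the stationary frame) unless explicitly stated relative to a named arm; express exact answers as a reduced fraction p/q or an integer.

1826/8967

6-mesh fixed-axis compound train (all bearings frame-fixed)
mesh 1 [83T→61T]: |ω|/ω_in = 1×83/61 = 83/61, sense flips to −
mesh 2 [96T→12T]: |ω|/ω_in = (83/61)×96/12 = 664/61, sense flips to +
mesh 3 [12T→76T]: |ω|/ω_in = (664/61)×12/76 = 1992/1159, sense flips to −
mesh 4 [19T→42T]: |ω|/ω_in = (1992/1159)×19/42 = 332/427, sense flips to +
mesh 5 [17T→84T]: |ω|/ω_in = (332/427)×17/84 = 1411/8967, sense flips to −
mesh 6 [88T→68T]: |ω|/ω_in = (1411/8967)×88/68 = 1826/8967, sense flips to +
signed output speed (× input speed) = 1826/8967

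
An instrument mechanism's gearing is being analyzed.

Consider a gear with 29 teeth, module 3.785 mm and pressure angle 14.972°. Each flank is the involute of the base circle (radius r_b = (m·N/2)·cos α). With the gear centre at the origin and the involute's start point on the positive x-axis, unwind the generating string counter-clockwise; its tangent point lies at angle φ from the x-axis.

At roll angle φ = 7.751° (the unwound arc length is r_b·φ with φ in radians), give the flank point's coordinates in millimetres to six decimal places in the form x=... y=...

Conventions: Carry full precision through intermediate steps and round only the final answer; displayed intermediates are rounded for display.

class = single-mesh tooth geometry [base-circle involute, m = 3.785, 29T]
pitch radius r_p = m·N/2 = 3.785·29/2 = 54.882500
base radius r_b = r_p·cos α = 54.882500·cos 14.972° = 53.019360
roll angle φ = 7.751° = 0.13528047 rad
x = r_b·(cos φ + φ·sin φ) = 53.502291
y = r_b·(sin φ − φ·cos φ) = 0.043674

x=53.502291 y=0.043674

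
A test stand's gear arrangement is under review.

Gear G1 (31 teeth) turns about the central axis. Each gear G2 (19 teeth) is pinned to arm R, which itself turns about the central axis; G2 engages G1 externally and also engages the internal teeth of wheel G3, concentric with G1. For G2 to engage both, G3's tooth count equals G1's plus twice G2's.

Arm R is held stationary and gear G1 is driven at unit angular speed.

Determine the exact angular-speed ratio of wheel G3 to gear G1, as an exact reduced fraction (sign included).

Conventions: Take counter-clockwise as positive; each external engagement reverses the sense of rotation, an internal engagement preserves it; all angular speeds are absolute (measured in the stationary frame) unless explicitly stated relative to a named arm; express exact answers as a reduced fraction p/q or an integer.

topology: planetary set — G1 31T / G2 19T / G3 69T, arm = carrier (Willis)
ring teeth: 31 + 2·19 = 69
31(ω_sun−ω_arm) = −69(ω_ring−ω_arm),  ω_arm = 0, ω_sun = 1
ω_ring = 0 − (31/69)(1−0) = -31/69
ω_out/ω_in = -31/69

-31/69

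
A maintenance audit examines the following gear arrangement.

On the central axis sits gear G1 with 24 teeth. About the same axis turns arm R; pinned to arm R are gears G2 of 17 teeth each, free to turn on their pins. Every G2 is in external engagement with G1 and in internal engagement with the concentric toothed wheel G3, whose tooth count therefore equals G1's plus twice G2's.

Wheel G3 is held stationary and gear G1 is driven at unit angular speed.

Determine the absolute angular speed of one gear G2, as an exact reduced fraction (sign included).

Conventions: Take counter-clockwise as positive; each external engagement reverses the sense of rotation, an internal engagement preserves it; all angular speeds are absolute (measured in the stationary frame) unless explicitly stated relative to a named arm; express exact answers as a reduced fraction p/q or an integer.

-12/17

topology: planetary set — G1 24T / G2 17T / G3 58T, arm = carrier (Willis)
ring teeth: 24 + 2·17 = 58
24(ω_sun−ω_arm) = −58(ω_ring−ω_arm),  ω_ring = 0, ω_sun = 1
24(1−ω_arm) = −58(0−ω_arm)  ⇒  82·ω_arm = 24  ⇒  ω_arm = 12/41
sun–planet mesh: 24·(1−12/41) = −17·(ω_p−ω_arm)  ⇒  ω_p−ω_arm = -696/697
ω_p = 12/41 − 696/697 = -12/17
exact speed ratio = -12/17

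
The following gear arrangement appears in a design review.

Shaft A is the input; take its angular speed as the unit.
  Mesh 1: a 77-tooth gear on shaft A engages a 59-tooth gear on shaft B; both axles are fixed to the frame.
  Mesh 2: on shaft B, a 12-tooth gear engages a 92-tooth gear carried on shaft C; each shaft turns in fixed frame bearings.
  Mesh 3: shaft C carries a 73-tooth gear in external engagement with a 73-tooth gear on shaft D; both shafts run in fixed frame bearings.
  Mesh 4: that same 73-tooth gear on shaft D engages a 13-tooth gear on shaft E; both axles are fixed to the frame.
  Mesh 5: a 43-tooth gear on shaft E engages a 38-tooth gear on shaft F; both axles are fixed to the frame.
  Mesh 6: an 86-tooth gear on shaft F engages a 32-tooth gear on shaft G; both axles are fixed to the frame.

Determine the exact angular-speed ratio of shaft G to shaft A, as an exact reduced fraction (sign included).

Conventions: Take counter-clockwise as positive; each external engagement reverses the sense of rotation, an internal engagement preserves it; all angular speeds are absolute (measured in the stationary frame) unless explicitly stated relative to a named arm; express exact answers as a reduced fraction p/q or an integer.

31179687/10725728

class = fixed-axis compound train [6 meshes; 6 ratios multiply, 6 sense flips]
mesh 1 [77T→59T]: running ratio 77/59, sense −
mesh 2 [12T→92T]: running ratio 231/1357, sense +
mesh 3 [73T→73T]: running ratio 231/1357, sense −
mesh 4 [73T→13T]: running ratio 16863/17641, sense +
mesh 5 [43T→38T]: running ratio 725109/670358, sense −
mesh 6 [86T→32T]: running ratio 31179687/10725728, sense +
ω_out/ω_in = 31179687/10725728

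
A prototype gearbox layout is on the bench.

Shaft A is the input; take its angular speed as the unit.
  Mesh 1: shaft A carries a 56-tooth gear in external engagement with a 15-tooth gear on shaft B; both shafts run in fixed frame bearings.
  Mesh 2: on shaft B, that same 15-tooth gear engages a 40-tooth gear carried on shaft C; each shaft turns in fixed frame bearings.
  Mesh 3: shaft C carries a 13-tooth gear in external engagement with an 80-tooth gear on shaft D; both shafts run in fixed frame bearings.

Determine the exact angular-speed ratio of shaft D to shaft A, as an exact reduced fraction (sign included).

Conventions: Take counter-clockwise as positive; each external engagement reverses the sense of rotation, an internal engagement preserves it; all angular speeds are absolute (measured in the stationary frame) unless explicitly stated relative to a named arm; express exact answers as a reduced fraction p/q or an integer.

class = fixed-axis compound train [3 meshes; 3 ratios multiply, 3 sense flips]
mesh 1 [56T→15T]: running ratio 56/15, sense −
mesh 2 [15T→40T]: running ratio 7/5, sense +
mesh 3 [13T→80T]: running ratio 91/400, sense −
ω_out/ω_in = -91/400

-91/400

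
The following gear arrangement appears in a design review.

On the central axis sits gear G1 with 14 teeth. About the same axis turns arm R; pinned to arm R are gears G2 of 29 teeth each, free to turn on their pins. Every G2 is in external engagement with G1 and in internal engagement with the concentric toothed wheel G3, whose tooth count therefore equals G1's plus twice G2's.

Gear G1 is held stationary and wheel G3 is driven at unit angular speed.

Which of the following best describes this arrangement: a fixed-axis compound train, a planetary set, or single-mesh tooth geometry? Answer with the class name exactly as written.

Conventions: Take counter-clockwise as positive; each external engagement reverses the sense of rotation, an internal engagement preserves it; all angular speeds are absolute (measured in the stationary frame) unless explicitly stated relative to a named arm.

planetary set

class = planetary set [G3 = 14+2·29 = 72; Willis about the carrier]
classification: planetary set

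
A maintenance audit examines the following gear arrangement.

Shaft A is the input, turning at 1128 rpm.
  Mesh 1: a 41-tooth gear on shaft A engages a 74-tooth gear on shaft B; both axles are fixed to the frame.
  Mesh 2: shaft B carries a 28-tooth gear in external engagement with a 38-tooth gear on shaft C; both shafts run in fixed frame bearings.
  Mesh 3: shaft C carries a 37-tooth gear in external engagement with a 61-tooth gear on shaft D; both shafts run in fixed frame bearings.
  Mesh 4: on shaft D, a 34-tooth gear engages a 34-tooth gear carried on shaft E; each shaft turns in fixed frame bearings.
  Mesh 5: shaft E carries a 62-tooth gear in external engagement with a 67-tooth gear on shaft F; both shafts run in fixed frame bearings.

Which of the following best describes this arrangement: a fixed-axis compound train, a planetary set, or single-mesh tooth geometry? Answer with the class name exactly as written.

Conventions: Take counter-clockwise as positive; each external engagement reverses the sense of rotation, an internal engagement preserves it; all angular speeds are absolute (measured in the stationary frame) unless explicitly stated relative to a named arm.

class = fixed-axis compound train [5 meshes; 5 ratios multiply, 5 sense flips]
classification: fixed-axis compound train

fixed-axis compound train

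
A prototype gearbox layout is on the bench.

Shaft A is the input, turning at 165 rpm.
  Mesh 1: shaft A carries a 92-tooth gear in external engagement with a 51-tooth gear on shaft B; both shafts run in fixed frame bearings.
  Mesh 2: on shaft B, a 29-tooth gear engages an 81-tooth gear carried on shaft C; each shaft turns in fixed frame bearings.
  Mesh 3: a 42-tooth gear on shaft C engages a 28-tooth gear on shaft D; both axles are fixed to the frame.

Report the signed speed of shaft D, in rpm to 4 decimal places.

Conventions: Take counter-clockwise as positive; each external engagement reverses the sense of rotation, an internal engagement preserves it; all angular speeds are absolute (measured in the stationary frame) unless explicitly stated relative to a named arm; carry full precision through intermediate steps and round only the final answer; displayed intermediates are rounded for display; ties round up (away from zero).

class = fixed-axis compound train [3 meshes; 3 ratios multiply, 3 sense flips]
mesh 1 [92T→51T]: ω = 165.0000×92/51 = 297.6471 rpm, sense flips to −
mesh 2 [29T→81T]: ω = 297.6471×29/81 = 106.5650 rpm, sense flips to +
mesh 3 [42T→28T]: ω = 106.5650×42/28 = 159.8475 rpm, sense flips to −
signed output speed = -159.8475 rpm

-159.8475 rpm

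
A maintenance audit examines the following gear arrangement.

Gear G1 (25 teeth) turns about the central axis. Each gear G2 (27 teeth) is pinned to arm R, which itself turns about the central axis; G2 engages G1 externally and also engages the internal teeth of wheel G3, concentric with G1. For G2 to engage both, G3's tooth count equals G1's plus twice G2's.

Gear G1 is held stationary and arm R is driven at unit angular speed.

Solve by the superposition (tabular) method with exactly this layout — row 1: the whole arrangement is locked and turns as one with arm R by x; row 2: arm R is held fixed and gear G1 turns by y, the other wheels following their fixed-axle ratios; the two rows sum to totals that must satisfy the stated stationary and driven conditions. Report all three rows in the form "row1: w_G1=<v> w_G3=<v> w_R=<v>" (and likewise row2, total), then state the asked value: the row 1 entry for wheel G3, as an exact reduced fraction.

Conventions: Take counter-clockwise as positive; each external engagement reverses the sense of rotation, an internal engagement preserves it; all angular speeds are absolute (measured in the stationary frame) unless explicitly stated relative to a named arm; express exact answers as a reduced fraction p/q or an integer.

row1: w_G1=1 w_G3=1 w_R=1
row2: w_G1=-1 w_G3=25/79 w_R=0
total: w_G1=0 w_G3=104/79 w_R=1
asked value: 1

topology: planetary set — G1 25T / G2 27T / G3 79T, arm = carrier (Willis)
row 1 — lock + rotate with arm: ω_sun = ω_ring = ω_arm = x
row 2 (arm held, sun turns y): ω_ring = −(25/79)·y, ω_arm = 0
boundary: total ω_sun = x + y = 0 and total ω_arm = x = 1  ⇒  y = -1, x = 1
row 2 ring = −(25/79)·(-1) = 25/79
totals (row 1 + row 2): sun 1 + (-1) = 0, ring 1 + 25/79 = 104/79, arm 1 + 0 = 1
asked cell (row1, ring) = 1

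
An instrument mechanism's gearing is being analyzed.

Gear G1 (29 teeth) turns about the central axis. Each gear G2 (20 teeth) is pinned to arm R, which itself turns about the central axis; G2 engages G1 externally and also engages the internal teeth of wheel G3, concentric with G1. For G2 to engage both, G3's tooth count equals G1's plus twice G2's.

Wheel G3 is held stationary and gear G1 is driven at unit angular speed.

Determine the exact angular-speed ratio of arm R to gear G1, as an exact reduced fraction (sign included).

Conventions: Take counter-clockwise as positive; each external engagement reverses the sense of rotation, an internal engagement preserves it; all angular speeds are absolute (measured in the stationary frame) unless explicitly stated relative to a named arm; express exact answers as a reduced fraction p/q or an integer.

class = planetary set [G3 = 29+2·20 = 69; Willis about the carrier]
ring teeth: 29 + 2·20 = 69
29(ω_sun−ω_arm) = −69(ω_ring−ω_arm),  ω_ring = 0, ω_sun = 1
29(1−ω_arm) = −69(0−ω_arm)  ⇒  98·ω_arm = 29  ⇒  ω_arm = 29/98
ω_out/ω_in = 29/98

29/98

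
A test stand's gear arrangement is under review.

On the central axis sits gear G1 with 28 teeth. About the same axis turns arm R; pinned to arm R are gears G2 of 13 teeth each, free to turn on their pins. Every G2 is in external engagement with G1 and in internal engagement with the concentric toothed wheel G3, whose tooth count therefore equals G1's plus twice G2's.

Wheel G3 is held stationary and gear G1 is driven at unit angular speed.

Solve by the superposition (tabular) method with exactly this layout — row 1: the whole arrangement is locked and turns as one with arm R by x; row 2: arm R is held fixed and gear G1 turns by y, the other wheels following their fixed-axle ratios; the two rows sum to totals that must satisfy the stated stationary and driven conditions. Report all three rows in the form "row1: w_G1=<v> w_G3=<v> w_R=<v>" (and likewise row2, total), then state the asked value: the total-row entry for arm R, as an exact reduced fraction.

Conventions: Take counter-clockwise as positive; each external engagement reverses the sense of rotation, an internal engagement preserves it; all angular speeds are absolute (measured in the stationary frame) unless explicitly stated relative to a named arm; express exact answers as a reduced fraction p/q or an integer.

row1: w_G1=14/41 w_G3=14/41 w_R=14/41
row2: w_G1=27/41 w_G3=-14/41 w_R=0
total: w_G1=1 w_G3=0 w_R=14/41
asked value: 14/41

recognized (axles ride arm R): planetary set, 28/13/54 teeth
row 1: whole set turns with the arm by x
row 2 — arm fixed, fixed-axis ratios: sun y, ring −(28/54)·y, arm 0
boundary: total ω_ring = x − (28/54)·y = 0 and total ω_sun = x + y = 1  ⇒  y = 27/41, x = 14/41
row 2 ring = −(28/54)·27/41 = -14/41
totals (row 1 + row 2): sun 14/41 + 27/41 = 1, ring 14/41 + (-14/41) = 0, arm 14/41 + 0 = 14/41
asked cell (total, arm) = 14/41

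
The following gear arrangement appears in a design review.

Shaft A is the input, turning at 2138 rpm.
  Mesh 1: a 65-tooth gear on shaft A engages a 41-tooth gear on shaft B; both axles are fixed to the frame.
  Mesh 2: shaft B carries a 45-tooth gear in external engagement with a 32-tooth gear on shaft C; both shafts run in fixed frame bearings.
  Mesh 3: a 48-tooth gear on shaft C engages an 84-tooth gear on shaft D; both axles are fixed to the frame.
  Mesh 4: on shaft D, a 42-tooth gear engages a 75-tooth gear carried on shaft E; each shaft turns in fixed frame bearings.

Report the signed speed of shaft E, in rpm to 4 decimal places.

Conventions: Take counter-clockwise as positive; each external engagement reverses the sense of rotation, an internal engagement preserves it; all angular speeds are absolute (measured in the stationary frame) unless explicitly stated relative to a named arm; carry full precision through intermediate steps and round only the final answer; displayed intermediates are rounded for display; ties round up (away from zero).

+1525.2805 rpm

topology: fixed-axis compound train — 4 meshes, A→E
mesh 1 [65T→41T]: ω = 2138.0000×65/41 = 3389.5122 rpm, sense flips to −
mesh 2 [45T→32T]: ω = 3389.5122×45/32 = 4766.5015 rpm, sense flips to +
mesh 3 [48T→84T]: ω = 4766.5015×48/84 = 2723.7152 rpm, sense flips to −
mesh 4 [42T→75T]: ω = 2723.7152×42/75 = 1525.2805 rpm, sense flips to +
signed output speed = +1525.2805 rpm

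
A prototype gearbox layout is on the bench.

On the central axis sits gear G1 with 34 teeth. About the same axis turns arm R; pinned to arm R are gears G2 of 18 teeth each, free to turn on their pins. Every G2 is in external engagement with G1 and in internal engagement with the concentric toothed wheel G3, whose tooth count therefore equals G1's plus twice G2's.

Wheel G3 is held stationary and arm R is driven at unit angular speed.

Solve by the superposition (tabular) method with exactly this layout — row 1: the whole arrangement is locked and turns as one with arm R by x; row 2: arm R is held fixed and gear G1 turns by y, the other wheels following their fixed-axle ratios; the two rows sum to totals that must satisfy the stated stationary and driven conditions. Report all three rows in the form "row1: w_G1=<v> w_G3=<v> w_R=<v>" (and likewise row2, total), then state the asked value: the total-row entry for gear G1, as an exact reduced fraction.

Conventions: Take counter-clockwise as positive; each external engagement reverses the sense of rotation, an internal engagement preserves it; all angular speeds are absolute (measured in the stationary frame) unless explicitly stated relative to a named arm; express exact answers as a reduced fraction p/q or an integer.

topology: planetary set — G1 34T / G2 18T / G3 70T, arm = carrier (Willis)
superposition row 1 [locked train]: every member turns x
row 2: sun turns y, ring = −(34/70)·y, arm 0
boundary: total ω_ring = x − (34/70)·y = 0 and total ω_arm = x = 1  ⇒  y = 35/17, x = 1
row 2 ring = −(34/70)·35/17 = -1
totals (row 1 + row 2): sun 1 + 35/17 = 52/17, ring 1 + (-1) = 0, arm 1 + 0 = 1
asked cell (total, sun) = 52/17

row1: w_G1=1 w_G3=1 w_R=1
row2: w_G1=35/17 w_G3=-1 w_R=0
total: w_G1=52/17 w_G3=0 w_R=1
asked value: 52/17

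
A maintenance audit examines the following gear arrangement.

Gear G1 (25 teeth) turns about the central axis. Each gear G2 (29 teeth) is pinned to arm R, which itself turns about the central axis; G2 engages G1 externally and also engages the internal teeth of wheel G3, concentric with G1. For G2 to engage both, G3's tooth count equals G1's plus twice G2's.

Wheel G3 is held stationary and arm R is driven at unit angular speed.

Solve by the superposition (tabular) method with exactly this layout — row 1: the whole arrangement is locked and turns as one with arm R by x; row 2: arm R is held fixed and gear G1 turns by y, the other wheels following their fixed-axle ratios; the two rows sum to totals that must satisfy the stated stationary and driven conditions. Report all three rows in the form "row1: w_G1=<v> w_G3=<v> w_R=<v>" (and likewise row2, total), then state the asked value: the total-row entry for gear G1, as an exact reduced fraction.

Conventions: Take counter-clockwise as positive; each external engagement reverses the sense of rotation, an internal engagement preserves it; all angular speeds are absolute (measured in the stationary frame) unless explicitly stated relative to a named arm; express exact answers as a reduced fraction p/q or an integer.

row1: w_G1=1 w_G3=1 w_R=1
row2: w_G1=83/25 w_G3=-1 w_R=0
total: w_G1=108/25 w_G3=0 w_R=1
asked value: 108/25

class = planetary set [G3 = 25+2·29 = 83; Willis about the carrier]
superposition row 1 [locked train]: every member turns x
row 2 (arm held, sun turns y): ω_ring = −(25/83)·y, ω_arm = 0
boundary: total ω_ring = x − (25/83)·y = 0 and total ω_arm = x = 1  ⇒  y = 83/25, x = 1
row 2 ring = −(25/83)·83/25 = -1
totals (row 1 + row 2): sun 1 + 83/25 = 108/25, ring 1 + (-1) = 0, arm 1 + 0 = 1
asked cell (total, sun) = 108/25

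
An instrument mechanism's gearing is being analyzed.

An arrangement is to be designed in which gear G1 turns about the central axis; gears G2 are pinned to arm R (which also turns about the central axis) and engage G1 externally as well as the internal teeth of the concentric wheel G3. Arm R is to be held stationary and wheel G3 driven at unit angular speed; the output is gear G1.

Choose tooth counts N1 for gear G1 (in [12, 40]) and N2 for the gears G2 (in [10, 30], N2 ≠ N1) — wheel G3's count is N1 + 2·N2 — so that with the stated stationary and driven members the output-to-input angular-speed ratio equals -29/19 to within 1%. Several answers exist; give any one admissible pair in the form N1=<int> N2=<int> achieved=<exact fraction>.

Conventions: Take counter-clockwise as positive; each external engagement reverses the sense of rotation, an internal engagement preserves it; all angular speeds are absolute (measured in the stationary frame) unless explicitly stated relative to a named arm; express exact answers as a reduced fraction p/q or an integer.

class = planetary set [ratio -29/19 wanted; Willis about the carrier]
Willis with ω_arm = 0: ω_sun/ω_ring = −N3/N1; set equal to -29/19  ⇒  N3/N1 = −(-29/19) = 29/19
N3 = N1 + 2·N2  ⇒  N2/N1 = (N3/N1 − 1)/2 = (29/19 − 1)/2 = 5/19
smallest multiple with N1 ≥ 12 and N2 ≥ 10: k = 2  ⇒  N1 = 2·19 = 38, N2 = 2·5 = 10 (N1 ≤ 40, N2 ≤ 30, N2 ≠ N1 ✓), N3 = 38 + 2·10 = 58
check: −N3/N1 with N1 = 38, N3 = 58 gives -29/19; |achieved − target| = 0 ≤ 29/1900 ✓

N1=38 N2=10 achieved=-29/19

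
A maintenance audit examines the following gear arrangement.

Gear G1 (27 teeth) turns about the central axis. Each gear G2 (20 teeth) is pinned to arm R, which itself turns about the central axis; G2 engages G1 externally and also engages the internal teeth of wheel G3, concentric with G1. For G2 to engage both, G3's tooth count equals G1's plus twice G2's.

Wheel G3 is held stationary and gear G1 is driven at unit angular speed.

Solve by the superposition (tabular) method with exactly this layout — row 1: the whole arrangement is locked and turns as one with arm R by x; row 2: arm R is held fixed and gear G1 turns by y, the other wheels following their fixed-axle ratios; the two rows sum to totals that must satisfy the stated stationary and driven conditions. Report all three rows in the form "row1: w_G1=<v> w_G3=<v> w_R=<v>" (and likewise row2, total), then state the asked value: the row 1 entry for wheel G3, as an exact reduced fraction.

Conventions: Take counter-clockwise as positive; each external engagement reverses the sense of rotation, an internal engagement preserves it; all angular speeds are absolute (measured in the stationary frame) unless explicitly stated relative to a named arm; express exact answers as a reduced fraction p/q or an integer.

recognized (axles ride arm R): planetary set, 27/20/67 teeth
row 1 (train locked, turned with arm): all members turn x
row 2 — arm fixed, fixed-axis ratios: sun y, ring −(27/67)·y, arm 0
boundary: total ω_ring = x − (27/67)·y = 0 and total ω_sun = x + y = 1  ⇒  y = 67/94, x = 27/94
row 2 ring = −(27/67)·67/94 = -27/94
totals (row 1 + row 2): sun 27/94 + 67/94 = 1, ring 27/94 + (-27/94) = 0, arm 27/94 + 0 = 27/94
asked cell (row1, ring) = 27/94

row1: w_G1=27/94 w_G3=27/94 w_R=27/94
row2: w_G1=67/94 w_G3=-27/94 w_R=0
total: w_G1=1 w_G3=0 w_R=27/94
asked value: 27/94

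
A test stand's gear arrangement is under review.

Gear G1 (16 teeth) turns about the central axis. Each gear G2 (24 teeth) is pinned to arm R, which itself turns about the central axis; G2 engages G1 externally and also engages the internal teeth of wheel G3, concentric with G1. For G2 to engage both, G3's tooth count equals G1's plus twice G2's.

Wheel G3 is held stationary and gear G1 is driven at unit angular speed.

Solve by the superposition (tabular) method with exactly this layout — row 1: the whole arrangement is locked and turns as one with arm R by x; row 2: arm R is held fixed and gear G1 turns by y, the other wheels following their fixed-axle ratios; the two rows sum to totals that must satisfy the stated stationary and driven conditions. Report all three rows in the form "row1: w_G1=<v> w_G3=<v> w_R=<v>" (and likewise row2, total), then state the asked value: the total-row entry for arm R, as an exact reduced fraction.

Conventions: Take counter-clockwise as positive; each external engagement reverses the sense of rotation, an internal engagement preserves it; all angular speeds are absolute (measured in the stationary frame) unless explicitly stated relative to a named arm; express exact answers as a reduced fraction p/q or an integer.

planetary set (16T centre, 24T on arm, 64T internal) — Willis relation
row 1 — lock + rotate with arm: ω_sun = ω_ring = ω_arm = x
superposition row 2 [arm held]: sun y, ring −(16/64)·y, arm 0
boundary: total ω_ring = x − (16/64)·y = 0 and total ω_sun = x + y = 1  ⇒  y = 4/5, x = 1/5
row 2 ring = −(16/64)·4/5 = -1/5
totals (row 1 + row 2): sun 1/5 + 4/5 = 1, ring 1/5 + (-1/5) = 0, arm 1/5 + 0 = 1/5
asked cell (total, arm) = 1/5

row1: w_G1=1/5 w_G3=1/5 w_R=1/5
row2: w_G1=4/5 w_G3=-1/5 w_R=0
total: w_G1=1 w_G3=0 w_R=1/5
asked value: 1/5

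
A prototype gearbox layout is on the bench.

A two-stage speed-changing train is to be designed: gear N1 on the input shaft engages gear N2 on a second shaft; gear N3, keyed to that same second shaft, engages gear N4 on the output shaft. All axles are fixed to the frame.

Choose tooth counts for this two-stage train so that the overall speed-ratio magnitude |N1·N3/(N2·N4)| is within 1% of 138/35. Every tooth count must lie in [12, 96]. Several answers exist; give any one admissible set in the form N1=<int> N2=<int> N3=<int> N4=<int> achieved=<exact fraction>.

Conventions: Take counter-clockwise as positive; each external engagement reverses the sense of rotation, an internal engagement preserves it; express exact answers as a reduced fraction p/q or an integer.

N1=12 N2=14 N3=69 N4=15 achieved=138/35

topology: fixed-axis compound train — 2 stages, target 138/35
target = 138/35 in lowest terms: an exact hit needs N1·N3 = k·138 and N2·N4 = k·35 for one integer k, every count in [12, 96]; additionally prefer no 1:1 stage (N1 ≠ N2, N3 ≠ N4)
k = 1…5: no 1:1-free in-range split of k·138 and k·35 into factor pairs; take k = 6
k = 6: N1·N3 = 828 = 12·69, N2·N4 = 210 = 14·15
achieved = 12·69/(14·15) = 138/35; |achieved − target| = 0 ≤ 69/1750 ✓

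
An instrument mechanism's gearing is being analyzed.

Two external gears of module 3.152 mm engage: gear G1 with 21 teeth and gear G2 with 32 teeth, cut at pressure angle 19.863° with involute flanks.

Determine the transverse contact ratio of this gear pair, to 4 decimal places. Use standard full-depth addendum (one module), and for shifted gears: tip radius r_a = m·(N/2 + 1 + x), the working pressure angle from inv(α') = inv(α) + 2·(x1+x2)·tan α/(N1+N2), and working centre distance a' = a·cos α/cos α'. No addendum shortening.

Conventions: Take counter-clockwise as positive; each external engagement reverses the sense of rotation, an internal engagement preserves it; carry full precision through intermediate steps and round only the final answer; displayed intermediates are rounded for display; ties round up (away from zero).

1.6239

recognized (one external pair, fixed centres): single-mesh tooth geometry, m = 3.152, N1 = 21, N2 = 32
base radii: r_b1 = 31.127044, r_b2 = 47.431686
tip radii: r_a1 = 36.248000, r_a2 = 53.584000
no profile shift: α' = α, a' = a
action lengths: √(r_a1²−r_b1²) = 18.574839, √(r_a2²−r_b2²) = 24.929504
base pitch p_b = π·m·cos α = 9.313190
CR = (18.574839 + 24.929504 − 83.528000·sin 19.86300°)/9.313190 = 1.623917
contact ratio ≈ 1.6239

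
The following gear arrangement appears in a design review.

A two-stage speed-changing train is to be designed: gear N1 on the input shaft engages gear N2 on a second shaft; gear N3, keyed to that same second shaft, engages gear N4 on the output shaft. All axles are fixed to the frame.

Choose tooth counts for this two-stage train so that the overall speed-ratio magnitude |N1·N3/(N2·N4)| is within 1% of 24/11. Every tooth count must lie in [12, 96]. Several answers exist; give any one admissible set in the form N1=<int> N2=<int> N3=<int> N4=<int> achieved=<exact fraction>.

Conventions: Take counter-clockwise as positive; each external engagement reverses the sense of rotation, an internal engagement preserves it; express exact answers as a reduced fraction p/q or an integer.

N1=12 N2=22 N3=48 N4=12 achieved=24/11

2-stage fixed-axis compound train for ratio 24/11
target = 24/11 in lowest terms: an exact hit needs N1·N3 = k·24 and N2·N4 = k·11 for one integer k, every count in [12, 96]; additionally prefer no 1:1 stage (N1 ≠ N2, N3 ≠ N4)
k = 1…23: no 1:1-free in-range split of k·24 and k·11 into factor pairs; take k = 24
k = 24: N1·N3 = 576 = 12·48, N2·N4 = 264 = 22·12
achieved = 12·48/(22·12) = 24/11; |achieved − target| = 0 ≤ 6/275 ✓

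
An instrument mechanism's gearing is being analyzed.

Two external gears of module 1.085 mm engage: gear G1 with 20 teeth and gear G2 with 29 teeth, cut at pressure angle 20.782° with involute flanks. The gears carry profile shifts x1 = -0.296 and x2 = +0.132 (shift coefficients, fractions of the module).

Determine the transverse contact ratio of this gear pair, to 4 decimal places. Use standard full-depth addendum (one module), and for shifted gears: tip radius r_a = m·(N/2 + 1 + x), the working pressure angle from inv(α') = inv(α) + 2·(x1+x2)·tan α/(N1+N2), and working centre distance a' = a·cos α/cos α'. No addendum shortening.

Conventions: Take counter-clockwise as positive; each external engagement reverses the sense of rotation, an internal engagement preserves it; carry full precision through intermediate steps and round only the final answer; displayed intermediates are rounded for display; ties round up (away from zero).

class = single-mesh tooth geometry [involute pair 20T × 29T, m = 1.085]
base radii: r_b1 = 10.144069, r_b2 = 14.708899
tip radii: r_a1 = 11.613840, r_a2 = 16.960720
inv(α') = inv(20.782°) + 2·(-0.296+0.132)·tan α/(20+29) = 0.01425023  ⇒  α' = 19.71262°
a' = a·cos α / cos α' = 26.5825·cos 20.782°/cos 19.71262° = 26.400113
action lengths: √(r_a1²−r_b1²) = 5.655011, √(r_a2²−r_b2²) = 8.444780
base pitch p_b = π·m·cos α = 3.186853
CR = (5.655011 + 8.444780 − 26.400113·sin 19.71262°)/3.186853 = 1.630123
contact ratio ≈ 1.6301

1.6301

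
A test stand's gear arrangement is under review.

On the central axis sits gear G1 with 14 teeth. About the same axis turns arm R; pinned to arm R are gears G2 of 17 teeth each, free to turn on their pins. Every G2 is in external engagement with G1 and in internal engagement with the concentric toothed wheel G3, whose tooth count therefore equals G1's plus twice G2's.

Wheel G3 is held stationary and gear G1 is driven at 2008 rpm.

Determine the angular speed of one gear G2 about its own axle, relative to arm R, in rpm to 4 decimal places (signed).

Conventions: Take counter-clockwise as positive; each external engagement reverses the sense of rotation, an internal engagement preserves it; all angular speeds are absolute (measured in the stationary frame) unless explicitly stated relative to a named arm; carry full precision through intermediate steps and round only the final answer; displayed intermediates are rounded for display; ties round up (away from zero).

-1280.2429 rpm

planetary set (14T centre, 17T on arm, 48T internal) — Willis relation
normalise by the input: solve with ω_sun = 1, then scale by 2008 rpm
ring teeth: 14 + 2·17 = 48
14(ω_sun−ω_arm) = −48(ω_ring−ω_arm),  ω_ring = 0, ω_sun = 1
14(1−ω_arm) = −48(0−ω_arm)  ⇒  62·ω_arm = 14  ⇒  ω_arm = 7/31
sun–planet mesh: 14·(1−7/31) = −17·(ω_p−ω_arm)  ⇒  ω_p−ω_arm = -336/527
scale: ω_p−ω_arm = -336/527 × 2008 rpm = -1280.2429 rpm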